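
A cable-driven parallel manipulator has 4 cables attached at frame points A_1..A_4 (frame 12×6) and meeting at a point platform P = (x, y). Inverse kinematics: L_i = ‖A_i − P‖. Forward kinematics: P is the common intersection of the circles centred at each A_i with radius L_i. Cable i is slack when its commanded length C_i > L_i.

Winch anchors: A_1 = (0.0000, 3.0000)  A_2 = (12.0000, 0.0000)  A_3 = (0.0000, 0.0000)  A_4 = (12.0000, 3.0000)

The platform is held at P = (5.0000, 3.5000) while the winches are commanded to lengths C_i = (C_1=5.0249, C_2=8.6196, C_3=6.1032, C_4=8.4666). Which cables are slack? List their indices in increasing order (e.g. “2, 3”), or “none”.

2, 4

cable 1: L_1 = ‖A_1−P‖ = 5.0249;  C_1 = 5.0249 → taut
cable 2: L_2 = ‖A_2−P‖ = 7.8262;  C_2 = 8.6196 → slack
cable 3: L_3 = ‖A_3−P‖ = 6.1033;  C_3 = 6.1032 → taut
cable 4: L_4 = ‖A_4−P‖ = 7.0178;  C_4 = 8.4666 → slack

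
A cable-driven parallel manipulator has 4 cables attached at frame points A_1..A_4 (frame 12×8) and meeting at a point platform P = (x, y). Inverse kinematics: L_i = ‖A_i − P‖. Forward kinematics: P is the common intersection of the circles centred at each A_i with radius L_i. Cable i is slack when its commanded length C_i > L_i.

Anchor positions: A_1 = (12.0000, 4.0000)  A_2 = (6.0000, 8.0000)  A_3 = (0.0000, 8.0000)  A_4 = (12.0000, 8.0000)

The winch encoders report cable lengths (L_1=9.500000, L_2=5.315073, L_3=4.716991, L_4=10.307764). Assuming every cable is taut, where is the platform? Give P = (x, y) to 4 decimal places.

circle eqns → linear via eq_j − eq_1; set c_j = A_j·A_j − L_j²
c_1 = 144.0000+16.0000−90.2500 = 69.7500
12.0000·x − 8.0000·y = c_1−c_2 = -2.0000
24.0000·x − 8.0000·y = c_1−c_3 = 28.0000
0.0000·x − 8.0000·y = c_1−c_4 = -32.0000
solve first two rows → x=2.5000, y=4.0000
check cable 4: ‖A_4−P‖² = 106.2500 ≈ L_4² = 106.2500 ✓

(2.5000, 4.0000)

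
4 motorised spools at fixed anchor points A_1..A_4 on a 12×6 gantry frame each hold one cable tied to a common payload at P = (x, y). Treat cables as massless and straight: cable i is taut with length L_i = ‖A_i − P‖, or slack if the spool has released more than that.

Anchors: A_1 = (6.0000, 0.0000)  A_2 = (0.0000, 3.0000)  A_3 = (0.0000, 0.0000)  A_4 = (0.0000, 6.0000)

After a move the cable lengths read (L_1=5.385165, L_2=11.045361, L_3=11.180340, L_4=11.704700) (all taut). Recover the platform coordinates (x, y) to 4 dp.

(11.0000, 2.0000)

circle eqns → linear via eq_j − eq_1; set k_j = A_j·A_j − L_j²
k_1 = 36.0000+0.0000−29.0000 = 7.0000
12.0000·x − 6.0000·y = k_1−k_2 = 120.0000
12.0000·x + 0.0000·y = k_1−k_3 = 132.0000
12.0000·x − 12.0000·y = k_1−k_4 = 108.0000
solve first two rows → x=11.0000, y=2.0000
check cable 4: ‖A_4−P‖² = 137.0000 ≈ L_4² = 137.0000 ✓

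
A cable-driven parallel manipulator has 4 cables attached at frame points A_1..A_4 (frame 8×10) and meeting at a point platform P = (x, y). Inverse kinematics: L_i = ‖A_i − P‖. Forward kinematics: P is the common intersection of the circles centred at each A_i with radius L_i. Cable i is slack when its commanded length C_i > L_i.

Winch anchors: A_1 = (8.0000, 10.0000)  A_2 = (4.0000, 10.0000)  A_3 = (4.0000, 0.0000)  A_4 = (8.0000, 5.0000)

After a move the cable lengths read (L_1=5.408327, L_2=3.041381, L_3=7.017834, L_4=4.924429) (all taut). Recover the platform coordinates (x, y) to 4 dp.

(3.5000, 7.0000)

circle eqns → linear via eq_j − eq_1; set k_j = A_j·A_j − L_j²
k_1 = 64.0000+100.0000−29.2500 = 134.7500
8.0000·x + 0.0000·y = k_1−k_2 = 28.0000
8.0000·x + 20.0000·y = k_1−k_3 = 168.0000
0.0000·x + 10.0000·y = k_1−k_4 = 70.0000
solve first two rows → x=3.5000, y=7.0000
check cable 4: ‖A_4−P‖² = 24.2500 ≈ L_4² = 24.2500 ✓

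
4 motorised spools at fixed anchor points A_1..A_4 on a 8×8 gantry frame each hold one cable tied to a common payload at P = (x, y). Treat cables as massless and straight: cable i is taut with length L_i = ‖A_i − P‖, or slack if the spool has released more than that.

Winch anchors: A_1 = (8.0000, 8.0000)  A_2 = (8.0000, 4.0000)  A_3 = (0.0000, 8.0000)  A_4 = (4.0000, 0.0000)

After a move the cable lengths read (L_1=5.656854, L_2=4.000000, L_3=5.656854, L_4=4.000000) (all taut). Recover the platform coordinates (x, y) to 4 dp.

each cable: (A_i−P)·(A_i−P) = L_i²; let q_i = ‖A_i‖²−L_i²
q_1 = 64.0000+64.0000−32.0000 = 96.0000
row 1: 0.0000x + 8.0000y = 32.0000  (q_2=64.0000)
row 2: 16.0000x + 0.0000y = 64.0000  (q_3=32.0000)
row 3: 8.0000x + 16.0000y = 96.0000  (q_4=0.0000)
Cramer on rows 1–2 → x = 4.0000, y = 4.0000
check cable 4: ‖A_4−P‖² = 16.0000 ≈ L_4² = 16.0000 ✓

(4.0000, 4.0000)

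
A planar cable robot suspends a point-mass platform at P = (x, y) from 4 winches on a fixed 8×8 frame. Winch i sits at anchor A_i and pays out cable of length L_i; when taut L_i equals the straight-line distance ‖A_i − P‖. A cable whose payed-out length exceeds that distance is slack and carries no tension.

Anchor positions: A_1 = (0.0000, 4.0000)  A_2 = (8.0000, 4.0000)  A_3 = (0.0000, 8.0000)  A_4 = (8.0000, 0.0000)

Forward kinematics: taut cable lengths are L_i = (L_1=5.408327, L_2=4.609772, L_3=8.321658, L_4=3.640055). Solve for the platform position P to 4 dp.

(4.5000, 1.0000)

circle eqns → linear via eq_j − eq_1; set c_j = A_j·A_j − L_j²
c_1 = 0.0000+16.0000−29.2500 = -13.2500
-16.0000·x + 0.0000·y = c_1−c_2 = -72.0000
0.0000·x − 8.0000·y = c_1−c_3 = -8.0000
-16.0000·x + 8.0000·y = c_1−c_4 = -64.0000
solve first two rows → x=4.5000, y=1.0000
check cable 4: ‖A_4−P‖² = 13.2500 ≈ L_4² = 13.2500 ✓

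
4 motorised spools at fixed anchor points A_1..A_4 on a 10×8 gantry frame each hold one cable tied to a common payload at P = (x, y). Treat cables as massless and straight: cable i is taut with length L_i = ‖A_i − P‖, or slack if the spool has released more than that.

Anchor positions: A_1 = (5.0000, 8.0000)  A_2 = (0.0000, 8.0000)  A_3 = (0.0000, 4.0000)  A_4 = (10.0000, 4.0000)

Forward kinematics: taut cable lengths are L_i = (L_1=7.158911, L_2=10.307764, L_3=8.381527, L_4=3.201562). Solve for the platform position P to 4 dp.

(8.0000, 1.5000)

each cable: (A_i−P)·(A_i−P) = L_i²; let k_i = ‖A_i‖²−L_i²
k_1 = 25.0000+64.0000−51.2500 = 37.7500
row 1: 10.0000x + 0.0000y = 80.0000  (k_2=-42.2500)
row 2: 10.0000x + 8.0000y = 92.0000  (k_3=-54.2500)
row 3: -10.0000x + 8.0000y = -68.0000  (k_4=105.7500)
Cramer on rows 1–2 → x = 8.0000, y = 1.5000
check cable 4: ‖A_4−P‖² = 10.2500 ≈ L_4² = 10.2500 ✓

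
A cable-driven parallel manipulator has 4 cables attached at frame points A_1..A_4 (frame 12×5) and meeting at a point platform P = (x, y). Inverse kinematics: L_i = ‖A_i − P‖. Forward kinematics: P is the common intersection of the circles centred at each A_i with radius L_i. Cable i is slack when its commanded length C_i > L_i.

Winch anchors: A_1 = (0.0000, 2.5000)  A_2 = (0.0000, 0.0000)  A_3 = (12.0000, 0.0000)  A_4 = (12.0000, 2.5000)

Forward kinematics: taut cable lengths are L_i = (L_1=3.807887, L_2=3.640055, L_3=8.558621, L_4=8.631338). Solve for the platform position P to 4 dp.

expand ‖A_i−P‖²=L_i² and subtract eq 1 (q_i ≔ ‖A_i‖²−L_i²)
q_1 = 0.0000+6.2500−14.5000 = -8.2500
eq1−eq2 → [0.0000  5.0000]·P = 5.0000
eq1−eq3 → [-24.0000  5.0000]·P = -79.0000
eq1−eq4 → [-24.0000  0.0000]·P = -84.0000
2×2 solve → P = (3.5000, 1.0000)
check cable 4: ‖A_4−P‖² = 74.5000 ≈ L_4² = 74.5000 ✓

(3.5000, 1.0000)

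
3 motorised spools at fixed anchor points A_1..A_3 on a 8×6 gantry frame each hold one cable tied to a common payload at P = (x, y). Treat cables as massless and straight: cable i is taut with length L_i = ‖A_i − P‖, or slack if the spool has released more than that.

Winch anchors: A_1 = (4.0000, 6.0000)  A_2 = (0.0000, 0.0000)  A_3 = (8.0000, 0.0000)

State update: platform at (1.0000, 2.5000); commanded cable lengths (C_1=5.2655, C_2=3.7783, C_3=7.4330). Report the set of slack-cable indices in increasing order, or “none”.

i=1: geometric 4.6098 vs commanded 5.2655 ⇒ slack
i=2: geometric 2.6926 vs commanded 3.7783 ⇒ slack
i=3: geometric 7.4330 vs commanded 7.4330 ⇒ taut

1, 2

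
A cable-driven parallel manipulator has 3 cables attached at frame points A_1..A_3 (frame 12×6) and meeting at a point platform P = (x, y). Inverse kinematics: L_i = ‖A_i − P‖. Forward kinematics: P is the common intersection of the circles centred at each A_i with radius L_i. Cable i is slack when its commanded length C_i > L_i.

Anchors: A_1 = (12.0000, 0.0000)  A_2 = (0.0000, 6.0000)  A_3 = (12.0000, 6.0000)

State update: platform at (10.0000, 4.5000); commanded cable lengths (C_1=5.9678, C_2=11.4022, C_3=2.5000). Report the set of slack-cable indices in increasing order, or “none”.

1, 2

i=1: geometric 4.9244 vs commanded 5.9678 ⇒ slack
i=2: geometric 10.1119 vs commanded 11.4022 ⇒ slack
i=3: geometric 2.5000 vs commanded 2.5000 ⇒ taut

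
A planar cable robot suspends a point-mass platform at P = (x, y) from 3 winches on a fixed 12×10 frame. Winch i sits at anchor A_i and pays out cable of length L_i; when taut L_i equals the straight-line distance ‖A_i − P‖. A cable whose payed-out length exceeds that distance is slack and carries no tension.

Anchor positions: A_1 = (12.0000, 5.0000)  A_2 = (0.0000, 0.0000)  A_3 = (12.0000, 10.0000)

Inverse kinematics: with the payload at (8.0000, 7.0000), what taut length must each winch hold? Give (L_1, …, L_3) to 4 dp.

(4.4721, 10.6301, 5.0000)

cable 1: Δx=4.0000, Δy=-2.0000; L_1 = √(Δx²+Δy²) = 4.4721
cable 2: Δx=-8.0000, Δy=-7.0000; L_2 = √(Δx²+Δy²) = 10.6301
cable 3: Δx=4.0000, Δy=3.0000; L_3 = √(Δx²+Δy²) = 5.0000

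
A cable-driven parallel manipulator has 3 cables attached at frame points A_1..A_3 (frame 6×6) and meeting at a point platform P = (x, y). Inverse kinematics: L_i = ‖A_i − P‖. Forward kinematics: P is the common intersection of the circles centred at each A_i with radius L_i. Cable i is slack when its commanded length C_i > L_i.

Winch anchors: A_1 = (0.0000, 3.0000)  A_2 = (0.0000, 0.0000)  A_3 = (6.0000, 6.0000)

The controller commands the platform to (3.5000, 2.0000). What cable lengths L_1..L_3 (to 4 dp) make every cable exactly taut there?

L_1: Δ = A_1−P = (-3.5000, 1.0000) → ‖Δ‖ = √13.2500 = 3.6401
L_2: Δ = A_2−P = (-3.5000, -2.0000) → ‖Δ‖ = √16.2500 = 4.0311
L_3: Δ = A_3−P = (2.5000, 4.0000) → ‖Δ‖ = √22.2500 = 4.7170

(3.6401, 4.0311, 4.7170)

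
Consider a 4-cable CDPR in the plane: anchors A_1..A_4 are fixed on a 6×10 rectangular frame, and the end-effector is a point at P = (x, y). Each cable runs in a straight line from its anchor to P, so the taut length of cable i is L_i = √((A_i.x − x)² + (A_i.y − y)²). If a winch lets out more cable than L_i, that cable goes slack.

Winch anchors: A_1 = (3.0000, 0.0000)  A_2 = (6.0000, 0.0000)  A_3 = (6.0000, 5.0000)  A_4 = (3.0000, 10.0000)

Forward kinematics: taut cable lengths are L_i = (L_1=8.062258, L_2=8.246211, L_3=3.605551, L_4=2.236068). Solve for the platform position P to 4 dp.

(4.0000, 8.0000)

expand ‖A_i−P‖²=L_i² and subtract eq 1 (q_i ≔ ‖A_i‖²−L_i²)
q_1 = 9.0000+0.0000−65.0000 = -56.0000
eq1−eq2 → [-6.0000  0.0000]·P = -24.0000
eq1−eq3 → [-6.0000  -10.0000]·P = -104.0000
eq1−eq4 → [0.0000  -20.0000]·P = -160.0000
2×2 solve → P = (4.0000, 8.0000)
check cable 4: ‖A_4−P‖² = 5.0000 ≈ L_4² = 5.0000 ✓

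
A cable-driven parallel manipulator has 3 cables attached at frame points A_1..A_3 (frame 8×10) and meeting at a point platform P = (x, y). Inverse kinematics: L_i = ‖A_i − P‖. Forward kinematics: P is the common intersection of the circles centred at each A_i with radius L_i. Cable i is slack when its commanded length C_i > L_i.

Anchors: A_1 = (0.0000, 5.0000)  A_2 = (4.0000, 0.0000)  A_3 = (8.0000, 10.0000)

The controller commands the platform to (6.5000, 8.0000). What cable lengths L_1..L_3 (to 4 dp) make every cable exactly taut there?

cable 1: Δx=-6.5000, Δy=-3.0000; L_1 = √(Δx²+Δy²) = 7.1589
cable 2: Δx=-2.5000, Δy=-8.0000; L_2 = √(Δx²+Δy²) = 8.3815
cable 3: Δx=1.5000, Δy=2.0000; L_3 = √(Δx²+Δy²) = 2.5000

(7.1589, 8.3815, 2.5000)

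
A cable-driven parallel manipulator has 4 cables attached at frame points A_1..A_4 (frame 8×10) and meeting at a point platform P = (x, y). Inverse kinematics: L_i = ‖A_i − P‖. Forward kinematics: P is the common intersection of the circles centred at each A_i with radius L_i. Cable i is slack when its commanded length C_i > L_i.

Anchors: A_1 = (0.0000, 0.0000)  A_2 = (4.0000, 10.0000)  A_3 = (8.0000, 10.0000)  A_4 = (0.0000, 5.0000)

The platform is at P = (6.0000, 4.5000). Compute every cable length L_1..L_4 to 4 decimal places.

cable 1: Δx=-6.0000, Δy=-4.5000; L_1 = √(Δx²+Δy²) = 7.5000
cable 2: Δx=-2.0000, Δy=5.5000; L_2 = √(Δx²+Δy²) = 5.8523
cable 3: Δx=2.0000, Δy=5.5000; L_3 = √(Δx²+Δy²) = 5.8523
cable 4: Δx=-6.0000, Δy=0.5000; L_4 = √(Δx²+Δy²) = 6.0208

(7.5000, 5.8523, 5.8523, 6.0208)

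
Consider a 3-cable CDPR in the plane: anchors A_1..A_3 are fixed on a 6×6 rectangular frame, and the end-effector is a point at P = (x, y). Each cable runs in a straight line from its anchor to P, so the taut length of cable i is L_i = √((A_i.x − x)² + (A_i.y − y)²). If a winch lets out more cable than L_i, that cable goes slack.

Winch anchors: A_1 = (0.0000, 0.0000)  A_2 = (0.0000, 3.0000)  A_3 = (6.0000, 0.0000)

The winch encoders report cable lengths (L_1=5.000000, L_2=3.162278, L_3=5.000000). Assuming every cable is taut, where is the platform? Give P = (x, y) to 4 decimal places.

expand ‖A_i−P‖²=L_i² and subtract eq 1 (k_i ≔ ‖A_i‖²−L_i²)
k_1 = 0.0000+0.0000−25.0000 = -25.0000
eq1−eq2 → [0.0000  -6.0000]·P = -24.0000
eq1−eq3 → [-12.0000  0.0000]·P = -36.0000
2×2 solve → P = (3.0000, 4.0000)

(3.0000, 4.0000)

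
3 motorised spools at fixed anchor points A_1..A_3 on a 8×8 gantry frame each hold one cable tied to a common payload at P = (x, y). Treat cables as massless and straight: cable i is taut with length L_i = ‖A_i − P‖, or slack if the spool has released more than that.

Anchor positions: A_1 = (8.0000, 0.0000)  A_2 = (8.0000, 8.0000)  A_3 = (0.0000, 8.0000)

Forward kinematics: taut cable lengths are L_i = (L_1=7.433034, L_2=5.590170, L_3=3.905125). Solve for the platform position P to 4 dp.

each cable: (A_i−P)·(A_i−P) = L_i²; let q_i = ‖A_i‖²−L_i²
q_1 = 64.0000+0.0000−55.2500 = 8.7500
row 1: 0.0000x − 16.0000y = -88.0000  (q_2=96.7500)
row 2: 16.0000x − 16.0000y = -40.0000  (q_3=48.7500)
Cramer on rows 1–2 → x = 3.0000, y = 5.5000

(3.0000, 5.5000)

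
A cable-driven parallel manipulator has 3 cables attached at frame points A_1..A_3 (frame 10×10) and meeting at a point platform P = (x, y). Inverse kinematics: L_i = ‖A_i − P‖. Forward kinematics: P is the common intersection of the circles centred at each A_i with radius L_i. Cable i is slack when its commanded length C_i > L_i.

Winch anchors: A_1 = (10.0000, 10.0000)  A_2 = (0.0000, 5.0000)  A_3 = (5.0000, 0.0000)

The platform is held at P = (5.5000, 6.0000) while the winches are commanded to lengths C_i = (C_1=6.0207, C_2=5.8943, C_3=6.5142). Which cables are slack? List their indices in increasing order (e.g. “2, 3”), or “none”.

2, 3

cable 1: L_1 = ‖A_1−P‖ = 6.0208;  C_1 = 6.0207 → taut
cable 2: L_2 = ‖A_2−P‖ = 5.5902;  C_2 = 5.8943 → slack
cable 3: L_3 = ‖A_3−P‖ = 6.0208;  C_3 = 6.5142 → slack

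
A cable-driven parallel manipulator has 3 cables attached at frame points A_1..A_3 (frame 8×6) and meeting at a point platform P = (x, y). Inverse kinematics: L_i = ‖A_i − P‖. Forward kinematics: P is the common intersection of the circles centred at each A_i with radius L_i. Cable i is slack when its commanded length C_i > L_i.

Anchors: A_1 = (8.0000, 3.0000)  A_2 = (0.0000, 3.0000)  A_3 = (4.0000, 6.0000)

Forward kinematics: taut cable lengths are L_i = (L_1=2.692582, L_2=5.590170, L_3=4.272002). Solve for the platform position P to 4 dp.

(5.5000, 2.0000)

each cable: (A_i−P)·(A_i−P) = L_i²; let k_i = ‖A_i‖²−L_i²
k_1 = 64.0000+9.0000−7.2500 = 65.7500
row 1: 16.0000x + 0.0000y = 88.0000  (k_2=-22.2500)
row 2: 8.0000x − 6.0000y = 32.0000  (k_3=33.7500)
Cramer on rows 1–2 → x = 5.5000, y = 2.0000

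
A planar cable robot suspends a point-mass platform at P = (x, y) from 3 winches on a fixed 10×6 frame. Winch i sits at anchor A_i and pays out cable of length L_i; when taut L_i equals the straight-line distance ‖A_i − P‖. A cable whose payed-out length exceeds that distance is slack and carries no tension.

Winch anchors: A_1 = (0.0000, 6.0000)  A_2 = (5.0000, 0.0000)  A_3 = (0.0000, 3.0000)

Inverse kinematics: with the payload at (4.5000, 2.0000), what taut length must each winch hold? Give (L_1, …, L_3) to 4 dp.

(6.0208, 2.0616, 4.6098)

cable 1: Δx=-4.5000, Δy=4.0000; L_1 = √(Δx²+Δy²) = 6.0208
cable 2: Δx=0.5000, Δy=-2.0000; L_2 = √(Δx²+Δy²) = 2.0616
cable 3: Δx=-4.5000, Δy=1.0000; L_3 = √(Δx²+Δy²) = 4.6098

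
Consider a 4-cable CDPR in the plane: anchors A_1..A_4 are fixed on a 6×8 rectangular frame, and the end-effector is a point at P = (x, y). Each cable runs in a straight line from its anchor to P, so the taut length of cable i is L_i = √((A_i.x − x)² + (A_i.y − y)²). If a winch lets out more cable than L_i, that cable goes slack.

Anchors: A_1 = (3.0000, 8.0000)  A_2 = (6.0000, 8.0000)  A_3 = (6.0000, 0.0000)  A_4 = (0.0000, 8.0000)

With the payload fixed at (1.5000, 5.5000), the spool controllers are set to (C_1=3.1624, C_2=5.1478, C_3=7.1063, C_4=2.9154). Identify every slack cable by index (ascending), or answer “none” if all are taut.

cable 1: L_1 = ‖A_1−P‖ = 2.9155;  C_1 = 3.1624 → slack
cable 2: L_2 = ‖A_2−P‖ = 5.1478;  C_2 = 5.1478 → taut
cable 3: L_3 = ‖A_3−P‖ = 7.1063;  C_3 = 7.1063 → taut
cable 4: L_4 = ‖A_4−P‖ = 2.9155;  C_4 = 2.9154 → taut

1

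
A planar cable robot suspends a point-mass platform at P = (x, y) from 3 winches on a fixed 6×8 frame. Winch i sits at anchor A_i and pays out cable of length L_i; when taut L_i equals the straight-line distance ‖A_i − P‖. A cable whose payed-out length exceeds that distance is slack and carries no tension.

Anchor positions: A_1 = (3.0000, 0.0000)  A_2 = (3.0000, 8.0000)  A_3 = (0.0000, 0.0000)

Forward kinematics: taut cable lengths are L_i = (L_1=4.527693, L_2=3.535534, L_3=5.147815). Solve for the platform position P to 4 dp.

expand ‖A_i−P‖²=L_i² and subtract eq 1 (c_i ≔ ‖A_i‖²−L_i²)
c_1 = 9.0000+0.0000−20.5000 = -11.5000
eq1−eq2 → [0.0000  -16.0000]·P = -72.0000
eq1−eq3 → [6.0000  0.0000]·P = 15.0000
2×2 solve → P = (2.5000, 4.5000)

(2.5000, 4.5000)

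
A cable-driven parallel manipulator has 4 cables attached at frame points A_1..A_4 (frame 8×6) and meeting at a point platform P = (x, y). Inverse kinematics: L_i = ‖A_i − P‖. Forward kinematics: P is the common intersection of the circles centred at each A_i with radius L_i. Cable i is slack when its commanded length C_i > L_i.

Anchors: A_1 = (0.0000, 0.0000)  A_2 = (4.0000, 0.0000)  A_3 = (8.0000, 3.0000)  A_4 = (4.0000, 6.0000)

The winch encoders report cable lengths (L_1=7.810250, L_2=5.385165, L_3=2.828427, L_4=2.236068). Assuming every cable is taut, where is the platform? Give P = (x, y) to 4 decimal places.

(6.0000, 5.0000)

expand ‖A_i−P‖²=L_i² and subtract eq 1 (k_i ≔ ‖A_i‖²−L_i²)
k_1 = 0.0000+0.0000−61.0000 = -61.0000
eq1−eq2 → [-8.0000  0.0000]·P = -48.0000
eq1−eq3 → [-16.0000  -6.0000]·P = -126.0000
eq1−eq4 → [-8.0000  -12.0000]·P = -108.0000
2×2 solve → P = (6.0000, 5.0000)
check cable 4: ‖A_4−P‖² = 5.0000 ≈ L_4² = 5.0000 ✓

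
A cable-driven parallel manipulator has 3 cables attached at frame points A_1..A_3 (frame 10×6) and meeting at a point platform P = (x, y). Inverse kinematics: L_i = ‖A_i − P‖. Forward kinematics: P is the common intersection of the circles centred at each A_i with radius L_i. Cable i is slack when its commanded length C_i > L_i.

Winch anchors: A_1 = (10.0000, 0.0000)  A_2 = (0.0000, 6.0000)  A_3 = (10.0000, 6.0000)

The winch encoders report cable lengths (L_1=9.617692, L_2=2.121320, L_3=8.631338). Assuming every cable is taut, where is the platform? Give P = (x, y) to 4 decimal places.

circle eqns → linear via eq_j − eq_1; set k_j = A_j·A_j − L_j²
k_1 = 100.0000+0.0000−92.5000 = 7.5000
20.0000·x − 12.0000·y = k_1−k_2 = -24.0000
0.0000·x − 12.0000·y = k_1−k_3 = -54.0000
solve first two rows → x=1.5000, y=4.5000

(1.5000, 4.5000)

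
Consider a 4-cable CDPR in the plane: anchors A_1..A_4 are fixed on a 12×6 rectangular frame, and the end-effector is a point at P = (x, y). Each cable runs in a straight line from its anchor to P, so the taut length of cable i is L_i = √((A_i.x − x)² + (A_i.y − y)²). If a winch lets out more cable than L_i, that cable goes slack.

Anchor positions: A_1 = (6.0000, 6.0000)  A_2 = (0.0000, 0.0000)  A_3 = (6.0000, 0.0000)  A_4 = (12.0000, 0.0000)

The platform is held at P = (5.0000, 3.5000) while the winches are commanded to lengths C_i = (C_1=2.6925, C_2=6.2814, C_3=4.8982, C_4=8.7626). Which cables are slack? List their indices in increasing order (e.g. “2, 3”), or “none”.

2, 3, 4

cable 1: √((1.0000)²+(2.5000)²)=2.6926, C_1=2.6925: taut
cable 2: √((-5.0000)²+(-3.5000)²)=6.1033, C_2=6.2814: slack
cable 3: √((1.0000)²+(-3.5000)²)=3.6401, C_3=4.8982: slack
cable 4: √((7.0000)²+(-3.5000)²)=7.8262, C_4=8.7626: slack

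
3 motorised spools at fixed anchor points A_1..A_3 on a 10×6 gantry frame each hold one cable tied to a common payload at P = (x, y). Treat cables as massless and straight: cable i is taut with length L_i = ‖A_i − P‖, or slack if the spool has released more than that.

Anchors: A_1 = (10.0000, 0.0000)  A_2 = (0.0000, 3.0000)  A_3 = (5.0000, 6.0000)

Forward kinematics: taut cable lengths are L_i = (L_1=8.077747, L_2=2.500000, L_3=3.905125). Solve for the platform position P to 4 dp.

expand ‖A_i−P‖²=L_i² and subtract eq 1 (q_i ≔ ‖A_i‖²−L_i²)
q_1 = 100.0000+0.0000−65.2500 = 34.7500
eq1−eq2 → [20.0000  -6.0000]·P = 32.0000
eq1−eq3 → [10.0000  -12.0000]·P = -11.0000
2×2 solve → P = (2.5000, 3.0000)

(2.5000, 3.0000)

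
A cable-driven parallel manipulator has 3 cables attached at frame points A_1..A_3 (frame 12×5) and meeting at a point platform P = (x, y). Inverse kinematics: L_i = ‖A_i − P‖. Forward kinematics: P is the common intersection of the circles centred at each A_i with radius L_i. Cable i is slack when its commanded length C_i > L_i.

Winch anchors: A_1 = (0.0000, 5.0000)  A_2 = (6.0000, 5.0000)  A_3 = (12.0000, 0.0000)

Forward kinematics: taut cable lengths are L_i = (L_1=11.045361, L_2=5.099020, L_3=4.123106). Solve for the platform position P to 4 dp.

circle eqns → linear via eq_j − eq_1; set c_j = A_j·A_j − L_j²
c_1 = 0.0000+25.0000−122.0000 = -97.0000
-12.0000·x + 0.0000·y = c_1−c_2 = -132.0000
-24.0000·x + 10.0000·y = c_1−c_3 = -224.0000
solve first two rows → x=11.0000, y=4.0000

(11.0000, 4.0000)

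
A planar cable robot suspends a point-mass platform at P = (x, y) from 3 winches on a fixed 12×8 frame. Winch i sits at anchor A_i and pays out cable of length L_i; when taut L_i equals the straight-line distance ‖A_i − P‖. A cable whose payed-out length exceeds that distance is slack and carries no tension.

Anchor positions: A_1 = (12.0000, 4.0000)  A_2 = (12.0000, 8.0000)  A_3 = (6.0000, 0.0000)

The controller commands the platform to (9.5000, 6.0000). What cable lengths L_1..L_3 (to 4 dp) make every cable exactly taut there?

L_1: Δ = A_1−P = (2.5000, -2.0000) → ‖Δ‖ = √10.2500 = 3.2016
L_2: Δ = A_2−P = (2.5000, 2.0000) → ‖Δ‖ = √10.2500 = 3.2016
L_3: Δ = A_3−P = (-3.5000, -6.0000) → ‖Δ‖ = √48.2500 = 6.9462

(3.2016, 3.2016, 6.9462)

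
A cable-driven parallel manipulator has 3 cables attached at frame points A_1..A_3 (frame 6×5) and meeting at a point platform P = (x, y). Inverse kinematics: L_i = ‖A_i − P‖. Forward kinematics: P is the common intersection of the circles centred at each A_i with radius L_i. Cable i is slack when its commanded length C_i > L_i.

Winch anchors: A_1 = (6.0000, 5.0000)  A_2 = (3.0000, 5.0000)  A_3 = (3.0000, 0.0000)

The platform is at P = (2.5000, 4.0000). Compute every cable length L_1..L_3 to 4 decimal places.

cable 1: Δx=3.5000, Δy=1.0000; L_1 = √(Δx²+Δy²) = 3.6401
cable 2: Δx=0.5000, Δy=1.0000; L_2 = √(Δx²+Δy²) = 1.1180
cable 3: Δx=0.5000, Δy=-4.0000; L_3 = √(Δx²+Δy²) = 4.0311

(3.6401, 1.1180, 4.0311)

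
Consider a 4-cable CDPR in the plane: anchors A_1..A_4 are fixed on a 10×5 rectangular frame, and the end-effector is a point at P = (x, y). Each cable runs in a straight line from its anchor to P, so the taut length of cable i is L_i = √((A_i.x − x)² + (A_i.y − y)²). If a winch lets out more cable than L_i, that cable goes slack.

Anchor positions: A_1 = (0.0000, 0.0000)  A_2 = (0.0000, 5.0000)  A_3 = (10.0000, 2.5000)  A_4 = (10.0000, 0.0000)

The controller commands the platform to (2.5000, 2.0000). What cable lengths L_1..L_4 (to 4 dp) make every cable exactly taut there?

L_1 = √((0.0000−2.5000)² + (0.0000−2.0000)²) = 3.2016
L_2 = √((0.0000−2.5000)² + (5.0000−2.0000)²) = 3.9051
L_3 = √((10.0000−2.5000)² + (2.5000−2.0000)²) = 7.5166
L_4 = √((10.0000−2.5000)² + (0.0000−2.0000)²) = 7.7621

(3.2016, 3.9051, 7.5166, 7.7621)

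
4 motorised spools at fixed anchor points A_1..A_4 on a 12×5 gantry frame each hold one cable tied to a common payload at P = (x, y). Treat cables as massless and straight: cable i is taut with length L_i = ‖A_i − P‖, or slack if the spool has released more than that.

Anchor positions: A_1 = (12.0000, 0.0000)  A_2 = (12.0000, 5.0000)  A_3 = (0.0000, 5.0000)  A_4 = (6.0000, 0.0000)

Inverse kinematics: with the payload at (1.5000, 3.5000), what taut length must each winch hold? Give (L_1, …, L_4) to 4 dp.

(11.0680, 10.6066, 2.1213, 5.7009)

L_1: Δ = A_1−P = (10.5000, -3.5000) → ‖Δ‖ = √122.5000 = 11.0680
L_2: Δ = A_2−P = (10.5000, 1.5000) → ‖Δ‖ = √112.5000 = 10.6066
L_3: Δ = A_3−P = (-1.5000, 1.5000) → ‖Δ‖ = √4.5000 = 2.1213
L_4: Δ = A_4−P = (4.5000, -3.5000) → ‖Δ‖ = √32.5000 = 5.7009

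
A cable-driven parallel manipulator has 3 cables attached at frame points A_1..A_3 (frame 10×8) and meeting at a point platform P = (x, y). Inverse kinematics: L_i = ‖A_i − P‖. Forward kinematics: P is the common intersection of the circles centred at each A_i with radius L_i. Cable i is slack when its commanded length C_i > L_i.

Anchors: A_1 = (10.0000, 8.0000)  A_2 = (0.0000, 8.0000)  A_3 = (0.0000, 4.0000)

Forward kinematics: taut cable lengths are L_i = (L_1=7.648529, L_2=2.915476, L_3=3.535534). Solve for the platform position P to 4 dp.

(2.5000, 6.5000)

circle eqns → linear via eq_j − eq_1; set c_j = A_j·A_j − L_j²
c_1 = 100.0000+64.0000−58.5000 = 105.5000
20.0000·x + 0.0000·y = c_1−c_2 = 50.0000
20.0000·x + 8.0000·y = c_1−c_3 = 102.0000
solve first two rows → x=2.5000, y=6.5000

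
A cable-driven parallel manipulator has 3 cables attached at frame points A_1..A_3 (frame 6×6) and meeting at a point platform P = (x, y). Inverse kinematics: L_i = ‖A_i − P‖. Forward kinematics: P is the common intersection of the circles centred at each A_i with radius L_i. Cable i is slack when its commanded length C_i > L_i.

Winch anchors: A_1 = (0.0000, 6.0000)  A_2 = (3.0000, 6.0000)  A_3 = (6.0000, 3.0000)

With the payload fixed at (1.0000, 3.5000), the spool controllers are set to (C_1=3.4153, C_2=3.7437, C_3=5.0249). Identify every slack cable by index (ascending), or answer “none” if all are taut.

1, 2

i=1: geometric 2.6926 vs commanded 3.4153 ⇒ slack
i=2: geometric 3.2016 vs commanded 3.7437 ⇒ slack
i=3: geometric 5.0249 vs commanded 5.0249 ⇒ taut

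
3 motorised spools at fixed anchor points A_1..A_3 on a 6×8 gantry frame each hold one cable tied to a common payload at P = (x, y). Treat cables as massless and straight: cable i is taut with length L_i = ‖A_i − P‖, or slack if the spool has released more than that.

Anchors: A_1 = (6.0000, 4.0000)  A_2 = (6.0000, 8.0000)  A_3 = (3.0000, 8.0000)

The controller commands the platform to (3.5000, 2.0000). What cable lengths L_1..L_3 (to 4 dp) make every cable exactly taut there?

L_1: Δ = A_1−P = (2.5000, 2.0000) → ‖Δ‖ = √10.2500 = 3.2016
L_2: Δ = A_2−P = (2.5000, 6.0000) → ‖Δ‖ = √42.2500 = 6.5000
L_3: Δ = A_3−P = (-0.5000, 6.0000) → ‖Δ‖ = √36.2500 = 6.0208

(3.2016, 6.5000, 6.0208)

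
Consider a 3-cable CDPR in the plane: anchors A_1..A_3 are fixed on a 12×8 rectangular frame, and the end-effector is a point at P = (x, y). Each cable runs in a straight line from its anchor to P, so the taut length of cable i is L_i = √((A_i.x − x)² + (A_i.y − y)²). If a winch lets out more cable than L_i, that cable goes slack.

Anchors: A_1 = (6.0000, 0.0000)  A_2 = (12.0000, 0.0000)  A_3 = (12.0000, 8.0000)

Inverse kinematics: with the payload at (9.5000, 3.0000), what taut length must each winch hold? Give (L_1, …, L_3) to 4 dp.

L_1 = √((6.0000−9.5000)² + (0.0000−3.0000)²) = 4.6098
L_2 = √((12.0000−9.5000)² + (0.0000−3.0000)²) = 3.9051
L_3 = √((12.0000−9.5000)² + (8.0000−3.0000)²) = 5.5902

(4.6098, 3.9051, 5.5902)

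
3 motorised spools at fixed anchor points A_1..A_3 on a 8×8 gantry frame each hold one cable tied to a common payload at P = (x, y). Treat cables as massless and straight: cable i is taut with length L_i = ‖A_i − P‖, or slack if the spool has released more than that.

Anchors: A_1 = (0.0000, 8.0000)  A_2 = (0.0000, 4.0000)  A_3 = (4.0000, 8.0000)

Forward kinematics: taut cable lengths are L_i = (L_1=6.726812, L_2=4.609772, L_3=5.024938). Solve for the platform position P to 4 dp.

circle eqns → linear via eq_j − eq_1; set c_j = A_j·A_j − L_j²
c_1 = 0.0000+64.0000−45.2500 = 18.7500
0.0000·x + 8.0000·y = c_1−c_2 = 24.0000
-8.0000·x + 0.0000·y = c_1−c_3 = -36.0000
solve first two rows → x=4.5000, y=3.0000

(4.5000, 3.0000)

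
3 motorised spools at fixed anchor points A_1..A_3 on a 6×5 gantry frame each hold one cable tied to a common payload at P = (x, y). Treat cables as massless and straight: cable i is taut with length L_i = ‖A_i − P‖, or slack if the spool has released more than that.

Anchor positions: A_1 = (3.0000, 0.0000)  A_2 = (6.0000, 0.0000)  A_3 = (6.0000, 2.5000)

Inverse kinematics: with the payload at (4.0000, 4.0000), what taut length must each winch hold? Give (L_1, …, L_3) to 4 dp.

(4.1231, 4.4721, 2.5000)

L_1: Δ = A_1−P = (-1.0000, -4.0000) → ‖Δ‖ = √17.0000 = 4.1231
L_2: Δ = A_2−P = (2.0000, -4.0000) → ‖Δ‖ = √20.0000 = 4.4721
L_3: Δ = A_3−P = (2.0000, -1.5000) → ‖Δ‖ = √6.2500 = 2.5000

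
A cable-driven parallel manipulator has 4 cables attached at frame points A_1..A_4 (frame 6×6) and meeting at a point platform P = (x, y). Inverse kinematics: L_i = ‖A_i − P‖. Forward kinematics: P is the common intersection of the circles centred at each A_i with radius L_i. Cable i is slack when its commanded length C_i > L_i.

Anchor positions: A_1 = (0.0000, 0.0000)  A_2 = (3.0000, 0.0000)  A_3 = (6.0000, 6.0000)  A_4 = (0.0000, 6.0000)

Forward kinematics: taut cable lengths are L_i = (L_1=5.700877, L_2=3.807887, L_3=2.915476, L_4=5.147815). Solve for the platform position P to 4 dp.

each cable: (A_i−P)·(A_i−P) = L_i²; let q_i = ‖A_i‖²−L_i²
q_1 = 0.0000+0.0000−32.5000 = -32.5000
row 1: -6.0000x + 0.0000y = -27.0000  (q_2=-5.5000)
row 2: -12.0000x − 12.0000y = -96.0000  (q_3=63.5000)
row 3: 0.0000x − 12.0000y = -42.0000  (q_4=9.5000)
Cramer on rows 1–2 → x = 4.5000, y = 3.5000
check cable 4: ‖A_4−P‖² = 26.5000 ≈ L_4² = 26.5000 ✓

(4.5000, 3.5000)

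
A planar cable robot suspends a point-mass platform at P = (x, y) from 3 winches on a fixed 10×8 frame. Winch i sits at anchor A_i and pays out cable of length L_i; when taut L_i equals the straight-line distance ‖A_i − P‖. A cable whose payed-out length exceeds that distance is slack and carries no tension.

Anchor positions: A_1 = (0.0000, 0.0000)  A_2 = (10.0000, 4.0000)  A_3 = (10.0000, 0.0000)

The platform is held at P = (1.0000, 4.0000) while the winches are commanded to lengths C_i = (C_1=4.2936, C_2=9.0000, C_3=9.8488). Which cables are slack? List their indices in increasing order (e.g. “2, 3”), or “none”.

1

cable 1: √((-1.0000)²+(-4.0000)²)=4.1231, C_1=4.2936: slack
cable 2: √((9.0000)²+(0.0000)²)=9.0000, C_2=9.0000: taut
cable 3: √((9.0000)²+(-4.0000)²)=9.8489, C_3=9.8488: taut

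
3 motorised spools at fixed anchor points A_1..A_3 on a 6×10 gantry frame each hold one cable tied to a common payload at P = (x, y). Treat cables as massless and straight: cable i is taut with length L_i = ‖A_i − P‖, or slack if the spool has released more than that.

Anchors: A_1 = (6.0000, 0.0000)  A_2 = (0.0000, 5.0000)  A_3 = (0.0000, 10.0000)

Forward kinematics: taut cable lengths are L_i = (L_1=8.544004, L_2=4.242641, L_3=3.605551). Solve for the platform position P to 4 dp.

(3.0000, 8.0000)

circle eqns → linear via eq_j − eq_1; set q_j = A_j·A_j − L_j²
q_1 = 36.0000+0.0000−73.0000 = -37.0000
12.0000·x − 10.0000·y = q_1−q_2 = -44.0000
12.0000·x − 20.0000·y = q_1−q_3 = -124.0000
solve first two rows → x=3.0000, y=8.0000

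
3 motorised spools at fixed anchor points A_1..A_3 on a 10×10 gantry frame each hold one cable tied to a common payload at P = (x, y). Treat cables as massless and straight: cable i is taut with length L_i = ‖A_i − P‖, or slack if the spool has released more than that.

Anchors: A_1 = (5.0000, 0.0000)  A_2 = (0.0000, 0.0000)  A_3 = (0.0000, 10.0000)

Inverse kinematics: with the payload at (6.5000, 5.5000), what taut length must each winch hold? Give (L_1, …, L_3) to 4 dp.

L_1 = √((5.0000−6.5000)² + (0.0000−5.5000)²) = 5.7009
L_2 = √((0.0000−6.5000)² + (0.0000−5.5000)²) = 8.5147
L_3 = √((0.0000−6.5000)² + (10.0000−5.5000)²) = 7.9057

(5.7009, 8.5147, 7.9057)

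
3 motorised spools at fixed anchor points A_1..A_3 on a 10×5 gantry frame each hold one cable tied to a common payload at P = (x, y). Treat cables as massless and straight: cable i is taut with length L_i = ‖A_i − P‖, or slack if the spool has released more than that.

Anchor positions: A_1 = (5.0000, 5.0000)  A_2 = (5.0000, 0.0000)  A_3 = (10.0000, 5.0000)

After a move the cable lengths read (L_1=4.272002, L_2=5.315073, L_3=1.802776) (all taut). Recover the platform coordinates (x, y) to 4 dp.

(9.0000, 3.5000)

each cable: (A_i−P)·(A_i−P) = L_i²; let c_i = ‖A_i‖²−L_i²
c_1 = 25.0000+25.0000−18.2500 = 31.7500
row 1: 0.0000x + 10.0000y = 35.0000  (c_2=-3.2500)
row 2: -10.0000x + 0.0000y = -90.0000  (c_3=121.7500)
Cramer on rows 1–2 → x = 9.0000, y = 3.5000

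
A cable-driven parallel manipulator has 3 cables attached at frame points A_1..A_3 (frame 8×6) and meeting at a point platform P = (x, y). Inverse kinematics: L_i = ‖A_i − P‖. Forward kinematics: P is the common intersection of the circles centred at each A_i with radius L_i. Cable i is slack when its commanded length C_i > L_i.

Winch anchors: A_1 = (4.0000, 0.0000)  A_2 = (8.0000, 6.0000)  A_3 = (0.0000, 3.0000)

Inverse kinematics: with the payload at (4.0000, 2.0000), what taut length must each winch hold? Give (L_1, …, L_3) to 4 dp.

(2.0000, 5.6569, 4.1231)

L_1 = √((4.0000−4.0000)² + (0.0000−2.0000)²) = 2.0000
L_2 = √((8.0000−4.0000)² + (6.0000−2.0000)²) = 5.6569
L_3 = √((0.0000−4.0000)² + (3.0000−2.0000)²) = 4.1231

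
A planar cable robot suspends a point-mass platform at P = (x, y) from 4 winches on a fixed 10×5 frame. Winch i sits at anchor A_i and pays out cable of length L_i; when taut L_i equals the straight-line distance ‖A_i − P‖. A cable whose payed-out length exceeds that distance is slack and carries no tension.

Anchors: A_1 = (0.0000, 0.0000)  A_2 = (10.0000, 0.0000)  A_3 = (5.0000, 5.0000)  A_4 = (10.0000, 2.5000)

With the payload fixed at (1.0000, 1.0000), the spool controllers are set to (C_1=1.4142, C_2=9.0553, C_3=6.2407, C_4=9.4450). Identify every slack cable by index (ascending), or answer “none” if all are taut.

3, 4

cable 1: L_1 = ‖A_1−P‖ = 1.4142;  C_1 = 1.4142 → taut
cable 2: L_2 = ‖A_2−P‖ = 9.0554;  C_2 = 9.0553 → taut
cable 3: L_3 = ‖A_3−P‖ = 5.6569;  C_3 = 6.2407 → slack
cable 4: L_4 = ‖A_4−P‖ = 9.1241;  C_4 = 9.4450 → slack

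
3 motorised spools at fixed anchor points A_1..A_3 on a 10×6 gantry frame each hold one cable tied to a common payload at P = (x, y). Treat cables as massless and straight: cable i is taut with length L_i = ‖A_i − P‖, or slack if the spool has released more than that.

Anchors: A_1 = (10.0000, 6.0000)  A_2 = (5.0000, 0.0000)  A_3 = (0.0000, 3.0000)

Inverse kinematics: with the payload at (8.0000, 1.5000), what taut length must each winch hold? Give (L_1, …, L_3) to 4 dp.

cable 1: Δx=2.0000, Δy=4.5000; L_1 = √(Δx²+Δy²) = 4.9244
cable 2: Δx=-3.0000, Δy=-1.5000; L_2 = √(Δx²+Δy²) = 3.3541
cable 3: Δx=-8.0000, Δy=1.5000; L_3 = √(Δx²+Δy²) = 8.1394

(4.9244, 3.3541, 8.1394)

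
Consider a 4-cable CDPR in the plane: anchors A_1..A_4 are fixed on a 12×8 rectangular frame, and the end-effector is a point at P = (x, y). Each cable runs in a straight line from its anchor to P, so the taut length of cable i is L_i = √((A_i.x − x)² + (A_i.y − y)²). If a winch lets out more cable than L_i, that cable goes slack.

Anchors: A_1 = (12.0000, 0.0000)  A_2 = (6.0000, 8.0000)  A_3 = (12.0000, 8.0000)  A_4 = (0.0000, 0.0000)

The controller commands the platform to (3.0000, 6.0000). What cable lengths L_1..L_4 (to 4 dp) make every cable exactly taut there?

(10.8167, 3.6056, 9.2195, 6.7082)

L_1: Δ = A_1−P = (9.0000, -6.0000) → ‖Δ‖ = √117.0000 = 10.8167
L_2: Δ = A_2−P = (3.0000, 2.0000) → ‖Δ‖ = √13.0000 = 3.6056
L_3: Δ = A_3−P = (9.0000, 2.0000) → ‖Δ‖ = √85.0000 = 9.2195
L_4: Δ = A_4−P = (-3.0000, -6.0000) → ‖Δ‖ = √45.0000 = 6.7082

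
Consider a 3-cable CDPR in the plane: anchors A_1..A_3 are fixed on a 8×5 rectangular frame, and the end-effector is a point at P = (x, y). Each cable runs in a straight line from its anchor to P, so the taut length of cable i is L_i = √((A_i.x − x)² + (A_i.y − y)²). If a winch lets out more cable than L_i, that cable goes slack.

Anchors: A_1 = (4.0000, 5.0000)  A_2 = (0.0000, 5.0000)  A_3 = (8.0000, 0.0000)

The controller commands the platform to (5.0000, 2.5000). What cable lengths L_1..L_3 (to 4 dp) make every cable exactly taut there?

cable 1: Δx=-1.0000, Δy=2.5000; L_1 = √(Δx²+Δy²) = 2.6926
cable 2: Δx=-5.0000, Δy=2.5000; L_2 = √(Δx²+Δy²) = 5.5902
cable 3: Δx=3.0000, Δy=-2.5000; L_3 = √(Δx²+Δy²) = 3.9051

(2.6926, 5.5902, 3.9051)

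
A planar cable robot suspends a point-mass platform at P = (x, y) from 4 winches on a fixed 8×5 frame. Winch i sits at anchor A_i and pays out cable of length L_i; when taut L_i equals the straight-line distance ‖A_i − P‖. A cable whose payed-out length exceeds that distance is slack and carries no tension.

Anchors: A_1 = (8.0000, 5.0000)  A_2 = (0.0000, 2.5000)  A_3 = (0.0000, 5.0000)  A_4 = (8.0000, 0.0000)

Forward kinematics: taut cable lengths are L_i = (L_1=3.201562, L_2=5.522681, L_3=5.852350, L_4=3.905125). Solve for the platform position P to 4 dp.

each cable: (A_i−P)·(A_i−P) = L_i²; let q_i = ‖A_i‖²−L_i²
q_1 = 64.0000+25.0000−10.2500 = 78.7500
row 1: 16.0000x + 5.0000y = 103.0000  (q_2=-24.2500)
row 2: 16.0000x + 0.0000y = 88.0000  (q_3=-9.2500)
row 3: 0.0000x + 10.0000y = 30.0000  (q_4=48.7500)
Cramer on rows 1–2 → x = 5.5000, y = 3.0000
check cable 4: ‖A_4−P‖² = 15.2500 ≈ L_4² = 15.2500 ✓

(5.5000, 3.0000)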